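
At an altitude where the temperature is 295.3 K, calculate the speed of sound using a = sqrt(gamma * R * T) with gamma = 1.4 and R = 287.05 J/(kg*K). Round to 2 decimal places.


Step 1: gamma * R * T = 1.4 * 287.05 * 295.3 = 118672.211
Step 2: a = sqrt(118672.211) = 344.49 m/s

344.49


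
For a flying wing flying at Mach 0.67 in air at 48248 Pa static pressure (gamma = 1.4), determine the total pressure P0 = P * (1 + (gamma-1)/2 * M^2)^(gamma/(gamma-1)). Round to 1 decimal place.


Step 1: (gamma-1)/2 * M^2 = 0.2 * 0.4489 = 0.08978
Step 2: 1 + 0.08978 = 1.08978
Step 3: Exponent gamma/(gamma-1) = 3.5
Step 4: P0 = 48248 * 1.08978^3.5 = 65187.6 Pa

65187.6


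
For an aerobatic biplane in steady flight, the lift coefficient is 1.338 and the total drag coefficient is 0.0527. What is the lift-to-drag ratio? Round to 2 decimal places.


Step 1: L/D = CL / CD = 1.338 / 0.0527
Step 2: L/D = 25.39

25.39


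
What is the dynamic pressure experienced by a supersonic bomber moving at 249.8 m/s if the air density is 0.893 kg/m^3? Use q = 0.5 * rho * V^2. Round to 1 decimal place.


Step 1: V^2 = 249.8^2 = 62400.04
Step 2: q = 0.5 * 0.893 * 62400.04
Step 3: q = 27861.6 Pa

27861.6


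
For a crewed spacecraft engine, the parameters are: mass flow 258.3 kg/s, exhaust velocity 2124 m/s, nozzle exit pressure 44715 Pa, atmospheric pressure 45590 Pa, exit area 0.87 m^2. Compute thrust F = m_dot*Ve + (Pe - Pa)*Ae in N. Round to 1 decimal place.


Step 1: Momentum thrust = m_dot * Ve = 258.3 * 2124 = 548629.2 N
Step 2: Pressure thrust = (Pe - Pa) * Ae = (44715 - 45590) * 0.87 = -761.25 N
Step 3: Total thrust F = 548629.2 + -761.25 = 547868.0 N

547868.0


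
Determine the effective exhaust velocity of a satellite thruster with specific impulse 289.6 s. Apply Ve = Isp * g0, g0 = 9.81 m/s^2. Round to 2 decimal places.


Step 1: Ve = Isp * g0 = 289.6 * 9.81
Step 2: Ve = 2840.98 m/s

2840.98


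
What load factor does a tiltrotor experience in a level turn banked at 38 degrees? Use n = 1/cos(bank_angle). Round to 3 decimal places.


Step 1: Convert 38 degrees to radians = 0.663225
Step 2: cos(38 deg) = 0.788011
Step 3: n = 1 / 0.788011 = 1.269

1.269


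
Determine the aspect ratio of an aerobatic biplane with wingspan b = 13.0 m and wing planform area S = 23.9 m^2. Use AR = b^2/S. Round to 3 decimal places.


Step 1: b^2 = 13.0^2 = 169.0
Step 2: AR = 169.0 / 23.9 = 7.071

7.071


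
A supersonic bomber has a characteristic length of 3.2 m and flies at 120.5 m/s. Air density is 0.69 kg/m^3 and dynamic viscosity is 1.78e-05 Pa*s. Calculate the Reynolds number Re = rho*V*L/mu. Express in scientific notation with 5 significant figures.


Step 1: Numerator = rho * V * L = 0.69 * 120.5 * 3.2 = 266.064
Step 2: Re = 266.064 / 1.78e-05
Step 3: Re = 1.4947e+07

1.4947e+07


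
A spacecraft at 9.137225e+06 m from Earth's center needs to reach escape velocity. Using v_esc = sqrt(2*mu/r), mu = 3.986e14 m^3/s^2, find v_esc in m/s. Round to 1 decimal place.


Step 1: 2*mu/r = 2 * 3.986e14 / 9.137225e+06 = 87247495.8207
Step 2: v_esc = sqrt(87247495.8207) = 9340.6 m/s

9340.6


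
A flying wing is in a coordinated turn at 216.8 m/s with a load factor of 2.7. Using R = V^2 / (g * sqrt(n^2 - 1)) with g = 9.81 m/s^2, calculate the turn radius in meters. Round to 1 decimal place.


Step 1: V^2 = 216.8^2 = 47002.24
Step 2: n^2 - 1 = 2.7^2 - 1 = 6.29
Step 3: sqrt(6.29) = 2.507987
Step 4: R = 47002.24 / (9.81 * 2.507987) = 1910.4 m

1910.4


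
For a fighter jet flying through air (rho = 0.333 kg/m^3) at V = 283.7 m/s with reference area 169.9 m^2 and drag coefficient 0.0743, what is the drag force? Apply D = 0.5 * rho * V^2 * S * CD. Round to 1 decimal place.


Step 1: Dynamic pressure q = 0.5 * 0.333 * 283.7^2 = 13400.8674 Pa
Step 2: Drag D = q * S * CD = 13400.8674 * 169.9 * 0.0743
Step 3: D = 169166.8 N

169166.8


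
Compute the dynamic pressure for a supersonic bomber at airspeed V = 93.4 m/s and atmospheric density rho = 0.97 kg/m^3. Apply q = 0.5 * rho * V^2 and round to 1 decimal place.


Step 1: V^2 = 93.4^2 = 8723.56
Step 2: q = 0.5 * 0.97 * 8723.56
Step 3: q = 4230.9 Pa

4230.9


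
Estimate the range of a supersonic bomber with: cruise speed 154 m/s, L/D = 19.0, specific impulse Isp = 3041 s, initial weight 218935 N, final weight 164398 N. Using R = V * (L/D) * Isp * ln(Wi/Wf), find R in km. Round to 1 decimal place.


Step 1: Coefficient = V * (L/D) * Isp = 154 * 19.0 * 3041 = 8897966.0 m
Step 2: Wi/Wf = 218935 / 164398 = 1.331738
Step 3: ln(1.331738) = 0.286485
Step 4: R = 8897966.0 * 0.286485 = 2549129.9 m = 2549.1 km

2549.1


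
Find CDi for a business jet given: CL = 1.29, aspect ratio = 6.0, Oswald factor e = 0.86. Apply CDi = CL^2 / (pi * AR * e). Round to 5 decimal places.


Step 1: CL^2 = 1.29^2 = 1.6641
Step 2: pi * AR * e = 3.14159 * 6.0 * 0.86 = 16.210618
Step 3: CDi = 1.6641 / 16.210618 = 0.10265

0.10265


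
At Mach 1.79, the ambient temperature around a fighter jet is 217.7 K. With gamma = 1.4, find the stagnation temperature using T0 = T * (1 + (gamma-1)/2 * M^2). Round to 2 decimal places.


Step 1: (gamma-1)/2 = 0.2
Step 2: M^2 = 3.2041
Step 3: 1 + 0.2 * 3.2041 = 1.64082
Step 4: T0 = 217.7 * 1.64082 = 357.21 K

357.21


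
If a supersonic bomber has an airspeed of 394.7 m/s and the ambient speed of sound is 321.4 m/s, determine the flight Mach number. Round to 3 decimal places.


Step 1: M = V / a = 394.7 / 321.4
Step 2: M = 1.228

1.228


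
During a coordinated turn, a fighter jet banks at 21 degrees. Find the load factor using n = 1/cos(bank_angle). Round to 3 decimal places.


Step 1: Convert 21 degrees to radians = 0.366519
Step 2: cos(21 deg) = 0.93358
Step 3: n = 1 / 0.93358 = 1.071

1.071


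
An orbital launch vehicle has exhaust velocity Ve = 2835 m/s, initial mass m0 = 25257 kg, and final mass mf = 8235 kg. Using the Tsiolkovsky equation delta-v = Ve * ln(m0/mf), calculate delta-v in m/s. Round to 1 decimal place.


Step 1: Mass ratio m0/mf = 25257 / 8235 = 3.067031
Step 2: ln(3.067031) = 1.12071
Step 3: delta-v = 2835 * 1.12071 = 3177.2 m/s

3177.2


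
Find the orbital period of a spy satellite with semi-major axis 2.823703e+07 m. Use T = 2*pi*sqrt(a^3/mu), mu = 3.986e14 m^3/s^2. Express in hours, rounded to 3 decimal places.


Step 1: a^3 / mu = 2.251423e+22 / 3.986e14 = 5.648326e+07
Step 2: sqrt(5.648326e+07) = 7515.5346 s
Step 3: T = 2*pi * 7515.5346 = 47221.5 s
Step 4: T in hours = 47221.5 / 3600 = 13.117 hours

13.117


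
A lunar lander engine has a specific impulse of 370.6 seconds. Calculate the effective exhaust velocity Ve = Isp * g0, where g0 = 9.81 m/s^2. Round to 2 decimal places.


Step 1: Ve = Isp * g0 = 370.6 * 9.81
Step 2: Ve = 3635.59 m/s

3635.59


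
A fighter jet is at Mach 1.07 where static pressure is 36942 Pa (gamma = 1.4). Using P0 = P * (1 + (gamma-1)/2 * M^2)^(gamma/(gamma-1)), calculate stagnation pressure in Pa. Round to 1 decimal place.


Step 1: (gamma-1)/2 * M^2 = 0.2 * 1.1449 = 0.22898
Step 2: 1 + 0.22898 = 1.22898
Step 3: Exponent gamma/(gamma-1) = 3.5
Step 4: P0 = 36942 * 1.22898^3.5 = 76019.9 Pa

76019.9


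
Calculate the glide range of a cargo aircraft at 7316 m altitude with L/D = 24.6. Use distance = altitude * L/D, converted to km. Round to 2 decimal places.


Step 1: Glide distance = altitude * L/D = 7316 * 24.6 = 179973.6 m
Step 2: Convert to km: 179973.6 / 1000 = 179.97 km

179.97


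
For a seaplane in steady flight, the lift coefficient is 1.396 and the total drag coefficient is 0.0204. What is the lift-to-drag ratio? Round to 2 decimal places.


Step 1: L/D = CL / CD = 1.396 / 0.0204
Step 2: L/D = 68.43

68.43


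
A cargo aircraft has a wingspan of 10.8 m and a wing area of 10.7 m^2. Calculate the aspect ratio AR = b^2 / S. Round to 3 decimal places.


Step 1: b^2 = 10.8^2 = 116.64
Step 2: AR = 116.64 / 10.7 = 10.901

10.901


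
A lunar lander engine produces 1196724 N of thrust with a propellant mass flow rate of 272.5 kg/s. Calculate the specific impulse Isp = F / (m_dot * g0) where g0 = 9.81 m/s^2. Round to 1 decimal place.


Step 1: m_dot * g0 = 272.5 * 9.81 = 2673.22
Step 2: Isp = 1196724 / 2673.22 = 447.7 s

447.7


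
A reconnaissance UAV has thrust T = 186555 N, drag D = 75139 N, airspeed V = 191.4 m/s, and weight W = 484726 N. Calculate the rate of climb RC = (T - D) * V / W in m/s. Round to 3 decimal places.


Step 1: Excess thrust = T - D = 186555 - 75139 = 111416 N
Step 2: Excess power = 111416 * 191.4 = 21325022.4 W
Step 3: RC = 21325022.4 / 484726 = 43.994 m/s

43.994


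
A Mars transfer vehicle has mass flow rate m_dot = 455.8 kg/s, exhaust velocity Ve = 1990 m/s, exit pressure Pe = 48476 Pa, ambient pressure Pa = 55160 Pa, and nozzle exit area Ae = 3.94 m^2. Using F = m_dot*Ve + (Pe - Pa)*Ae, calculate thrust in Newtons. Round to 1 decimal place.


Step 1: Momentum thrust = m_dot * Ve = 455.8 * 1990 = 907042.0 N
Step 2: Pressure thrust = (Pe - Pa) * Ae = (48476 - 55160) * 3.94 = -26334.96 N
Step 3: Total thrust F = 907042.0 + -26334.96 = 880707.0 N

880707.0


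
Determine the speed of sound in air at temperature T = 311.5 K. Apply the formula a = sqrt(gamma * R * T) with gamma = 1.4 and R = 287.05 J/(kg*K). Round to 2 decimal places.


Step 1: gamma * R * T = 1.4 * 287.05 * 311.5 = 125182.505
Step 2: a = sqrt(125182.505) = 353.81 m/s

353.81


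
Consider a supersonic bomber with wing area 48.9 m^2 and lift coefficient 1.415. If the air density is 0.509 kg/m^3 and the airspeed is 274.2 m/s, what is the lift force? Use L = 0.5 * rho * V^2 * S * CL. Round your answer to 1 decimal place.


Step 1: Calculate dynamic pressure q = 0.5 * 0.509 * 274.2^2 = 0.5 * 0.509 * 75185.64 = 19134.7454 Pa
Step 2: Multiply by wing area and lift coefficient: L = 19134.7454 * 48.9 * 1.415
Step 3: L = 935689.0491 * 1.415 = 1324000.0 N

1324000.0


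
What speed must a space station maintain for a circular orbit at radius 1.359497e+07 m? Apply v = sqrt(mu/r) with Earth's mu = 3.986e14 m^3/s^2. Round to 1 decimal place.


Step 1: mu / r = 3.986e14 / 1.359497e+07 = 29319667.4947
Step 2: v = sqrt(29319667.4947) = 5414.8 m/s

5414.8


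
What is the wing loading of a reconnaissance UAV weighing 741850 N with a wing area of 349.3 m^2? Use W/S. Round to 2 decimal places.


Step 1: Wing loading = W / S = 741850 / 349.3
Step 2: Wing loading = 2123.82 N/m^2

2123.82


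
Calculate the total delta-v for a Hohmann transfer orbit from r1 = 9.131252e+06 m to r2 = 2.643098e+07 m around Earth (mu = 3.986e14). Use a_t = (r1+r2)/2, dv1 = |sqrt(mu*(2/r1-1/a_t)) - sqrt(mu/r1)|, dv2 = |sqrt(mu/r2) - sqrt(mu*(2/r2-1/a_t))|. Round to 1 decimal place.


Step 1: Transfer semi-major axis a_t = (9.131252e+06 + 2.643098e+07) / 2 = 1.778112e+07 m
Step 2: v1 (circular at r1) = sqrt(mu/r1) = 6606.99 m/s
Step 3: v_t1 = sqrt(mu*(2/r1 - 1/a_t)) = 8055.28 m/s
Step 4: dv1 = |8055.28 - 6606.99| = 1448.29 m/s
Step 5: v2 (circular at r2) = 3883.4 m/s, v_t2 = 2782.9 m/s
Step 6: dv2 = |3883.4 - 2782.9| = 1100.5 m/s
Step 7: Total delta-v = 1448.29 + 1100.5 = 2548.8 m/s

2548.8


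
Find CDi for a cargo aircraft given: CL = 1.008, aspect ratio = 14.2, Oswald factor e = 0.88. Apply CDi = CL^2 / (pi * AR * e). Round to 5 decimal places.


Step 1: CL^2 = 1.008^2 = 1.016064
Step 2: pi * AR * e = 3.14159 * 14.2 * 0.88 = 39.257342
Step 3: CDi = 1.016064 / 39.257342 = 0.02588

0.02588


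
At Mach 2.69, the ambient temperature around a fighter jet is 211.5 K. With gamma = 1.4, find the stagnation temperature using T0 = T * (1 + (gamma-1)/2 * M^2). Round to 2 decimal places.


Step 1: (gamma-1)/2 = 0.2
Step 2: M^2 = 7.2361
Step 3: 1 + 0.2 * 7.2361 = 2.44722
Step 4: T0 = 211.5 * 2.44722 = 517.59 K

517.59


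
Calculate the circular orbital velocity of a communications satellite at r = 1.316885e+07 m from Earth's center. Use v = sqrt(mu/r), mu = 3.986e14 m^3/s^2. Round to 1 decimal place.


Step 1: mu / r = 3.986e14 / 1.316885e+07 = 30268398.5314
Step 2: v = sqrt(30268398.5314) = 5501.7 m/s

5501.7


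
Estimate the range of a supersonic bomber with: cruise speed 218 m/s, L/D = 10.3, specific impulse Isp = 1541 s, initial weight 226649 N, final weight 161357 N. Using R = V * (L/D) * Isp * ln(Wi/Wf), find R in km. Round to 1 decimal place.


Step 1: Coefficient = V * (L/D) * Isp = 218 * 10.3 * 1541 = 3460161.4 m
Step 2: Wi/Wf = 226649 / 161357 = 1.404643
Step 3: ln(1.404643) = 0.339783
Step 4: R = 3460161.4 * 0.339783 = 1175704.9 m = 1175.7 km

1175.7


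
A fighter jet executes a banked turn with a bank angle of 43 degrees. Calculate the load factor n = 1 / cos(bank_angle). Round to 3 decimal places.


Step 1: Convert 43 degrees to radians = 0.750492
Step 2: cos(43 deg) = 0.731354
Step 3: n = 1 / 0.731354 = 1.367

1.367


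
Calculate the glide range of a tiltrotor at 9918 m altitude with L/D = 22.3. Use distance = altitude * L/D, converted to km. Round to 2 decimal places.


Step 1: Glide distance = altitude * L/D = 9918 * 22.3 = 221171.4 m
Step 2: Convert to km: 221171.4 / 1000 = 221.17 km

221.17


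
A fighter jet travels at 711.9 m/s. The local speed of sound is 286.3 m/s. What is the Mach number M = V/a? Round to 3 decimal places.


Step 1: M = V / a = 711.9 / 286.3
Step 2: M = 2.487

2.487


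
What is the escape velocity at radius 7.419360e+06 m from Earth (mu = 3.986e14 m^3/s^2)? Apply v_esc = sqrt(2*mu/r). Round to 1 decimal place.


Step 1: 2*mu/r = 2 * 3.986e14 / 7.419360e+06 = 107448620.9053
Step 2: v_esc = sqrt(107448620.9053) = 10365.7 m/s

10365.7


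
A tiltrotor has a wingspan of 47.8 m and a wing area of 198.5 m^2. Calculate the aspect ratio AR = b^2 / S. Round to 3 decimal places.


Step 1: b^2 = 47.8^2 = 2284.84
Step 2: AR = 2284.84 / 198.5 = 11.511

11.511


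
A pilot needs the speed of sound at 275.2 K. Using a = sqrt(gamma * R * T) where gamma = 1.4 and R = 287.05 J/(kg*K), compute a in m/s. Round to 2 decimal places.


Step 1: gamma * R * T = 1.4 * 287.05 * 275.2 = 110594.624
Step 2: a = sqrt(110594.624) = 332.56 m/s

332.56


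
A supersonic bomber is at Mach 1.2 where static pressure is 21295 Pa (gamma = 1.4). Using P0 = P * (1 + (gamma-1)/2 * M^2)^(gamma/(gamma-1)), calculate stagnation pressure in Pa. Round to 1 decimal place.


Step 1: (gamma-1)/2 * M^2 = 0.2 * 1.44 = 0.288
Step 2: 1 + 0.288 = 1.288
Step 3: Exponent gamma/(gamma-1) = 3.5
Step 4: P0 = 21295 * 1.288^3.5 = 51639.6 Pa

51639.6


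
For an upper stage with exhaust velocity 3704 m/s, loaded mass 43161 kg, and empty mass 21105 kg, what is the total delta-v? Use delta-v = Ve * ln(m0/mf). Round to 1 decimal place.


Step 1: Mass ratio m0/mf = 43161 / 21105 = 2.04506
Step 2: ln(2.04506) = 0.715427
Step 3: delta-v = 3704 * 0.715427 = 2649.9 m/s

2649.9


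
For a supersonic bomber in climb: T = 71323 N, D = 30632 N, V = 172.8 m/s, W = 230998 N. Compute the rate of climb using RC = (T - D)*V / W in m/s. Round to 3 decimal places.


Step 1: Excess thrust = T - D = 71323 - 30632 = 40691 N
Step 2: Excess power = 40691 * 172.8 = 7031404.8 W
Step 3: RC = 7031404.8 / 230998 = 30.439 m/s

30.439


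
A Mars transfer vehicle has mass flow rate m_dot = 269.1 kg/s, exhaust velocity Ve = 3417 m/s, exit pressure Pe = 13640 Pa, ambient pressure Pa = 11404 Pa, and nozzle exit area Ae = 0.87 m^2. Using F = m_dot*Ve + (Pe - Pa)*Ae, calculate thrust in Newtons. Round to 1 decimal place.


Step 1: Momentum thrust = m_dot * Ve = 269.1 * 3417 = 919514.7 N
Step 2: Pressure thrust = (Pe - Pa) * Ae = (13640 - 11404) * 0.87 = 1945.32 N
Step 3: Total thrust F = 919514.7 + 1945.32 = 921460.0 N

921460.0


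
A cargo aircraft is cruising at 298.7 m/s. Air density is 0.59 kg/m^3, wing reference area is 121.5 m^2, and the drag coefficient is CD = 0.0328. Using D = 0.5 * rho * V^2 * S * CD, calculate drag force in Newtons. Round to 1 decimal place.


Step 1: Dynamic pressure q = 0.5 * 0.59 * 298.7^2 = 26320.3985 Pa
Step 2: Drag D = q * S * CD = 26320.3985 * 121.5 * 0.0328
Step 3: D = 104892.1 N

104892.1


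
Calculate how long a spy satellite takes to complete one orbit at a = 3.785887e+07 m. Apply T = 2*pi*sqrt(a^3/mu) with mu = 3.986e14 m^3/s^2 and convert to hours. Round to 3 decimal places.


Step 1: a^3 / mu = 5.426289e+22 / 3.986e14 = 1.361337e+08
Step 2: sqrt(1.361337e+08) = 11667.6347 s
Step 3: T = 2*pi * 11667.6347 = 73309.91 s
Step 4: T in hours = 73309.91 / 3600 = 20.364 hours

20.364


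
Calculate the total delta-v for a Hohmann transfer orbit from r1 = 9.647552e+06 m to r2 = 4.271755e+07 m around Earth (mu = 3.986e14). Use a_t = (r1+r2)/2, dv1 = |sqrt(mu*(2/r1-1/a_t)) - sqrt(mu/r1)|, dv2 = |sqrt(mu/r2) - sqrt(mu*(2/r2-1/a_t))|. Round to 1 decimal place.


Step 1: Transfer semi-major axis a_t = (9.647552e+06 + 4.271755e+07) / 2 = 2.618255e+07 m
Step 2: v1 (circular at r1) = sqrt(mu/r1) = 6427.77 m/s
Step 3: v_t1 = sqrt(mu*(2/r1 - 1/a_t)) = 8210.27 m/s
Step 4: dv1 = |8210.27 - 6427.77| = 1782.5 m/s
Step 5: v2 (circular at r2) = 3054.68 m/s, v_t2 = 1854.25 m/s
Step 6: dv2 = |3054.68 - 1854.25| = 1200.43 m/s
Step 7: Total delta-v = 1782.5 + 1200.43 = 2982.9 m/s

2982.9


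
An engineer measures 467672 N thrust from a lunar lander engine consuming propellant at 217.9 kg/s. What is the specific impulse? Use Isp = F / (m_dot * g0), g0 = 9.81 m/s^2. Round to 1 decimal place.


Step 1: m_dot * g0 = 217.9 * 9.81 = 2137.6
Step 2: Isp = 467672 / 2137.6 = 218.8 s

218.8


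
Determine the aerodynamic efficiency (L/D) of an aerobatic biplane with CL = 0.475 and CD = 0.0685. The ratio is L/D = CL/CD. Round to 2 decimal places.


Step 1: L/D = CL / CD = 0.475 / 0.0685
Step 2: L/D = 6.93

6.93


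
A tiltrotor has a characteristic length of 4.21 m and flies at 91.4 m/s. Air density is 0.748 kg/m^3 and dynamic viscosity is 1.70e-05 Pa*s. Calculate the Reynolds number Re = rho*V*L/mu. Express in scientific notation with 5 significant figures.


Step 1: Numerator = rho * V * L = 0.748 * 91.4 * 4.21 = 287.825912
Step 2: Re = 287.825912 / 1.70e-05
Step 3: Re = 1.6931e+07

1.6931e+07


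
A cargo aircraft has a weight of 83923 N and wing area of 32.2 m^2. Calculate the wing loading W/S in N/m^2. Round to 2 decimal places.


Step 1: Wing loading = W / S = 83923 / 32.2
Step 2: Wing loading = 2606.30 N/m^2

2606.30


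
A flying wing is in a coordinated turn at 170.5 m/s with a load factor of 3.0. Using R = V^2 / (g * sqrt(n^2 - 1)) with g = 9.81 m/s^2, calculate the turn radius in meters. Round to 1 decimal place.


Step 1: V^2 = 170.5^2 = 29070.25
Step 2: n^2 - 1 = 3.0^2 - 1 = 8.0
Step 3: sqrt(8.0) = 2.828427
Step 4: R = 29070.25 / (9.81 * 2.828427) = 1047.7 m

1047.7


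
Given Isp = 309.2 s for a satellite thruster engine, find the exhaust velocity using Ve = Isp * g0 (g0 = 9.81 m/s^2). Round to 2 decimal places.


Step 1: Ve = Isp * g0 = 309.2 * 9.81
Step 2: Ve = 3033.25 m/s

3033.25


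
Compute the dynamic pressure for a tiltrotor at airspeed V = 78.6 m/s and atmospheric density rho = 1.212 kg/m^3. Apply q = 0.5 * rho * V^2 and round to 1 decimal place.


Step 1: V^2 = 78.6^2 = 6177.96
Step 2: q = 0.5 * 1.212 * 6177.96
Step 3: q = 3743.8 Pa

3743.8


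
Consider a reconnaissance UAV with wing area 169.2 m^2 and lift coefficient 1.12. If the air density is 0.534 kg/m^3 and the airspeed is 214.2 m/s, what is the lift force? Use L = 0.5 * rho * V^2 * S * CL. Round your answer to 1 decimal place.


Step 1: Calculate dynamic pressure q = 0.5 * 0.534 * 214.2^2 = 0.5 * 0.534 * 45881.64 = 12250.3979 Pa
Step 2: Multiply by wing area and lift coefficient: L = 12250.3979 * 169.2 * 1.12
Step 3: L = 2072767.3213 * 1.12 = 2321499.4 N

2321499.4


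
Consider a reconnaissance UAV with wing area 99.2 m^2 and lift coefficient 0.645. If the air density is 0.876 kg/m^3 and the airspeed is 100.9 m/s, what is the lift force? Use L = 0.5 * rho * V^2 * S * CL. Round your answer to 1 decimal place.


Step 1: Calculate dynamic pressure q = 0.5 * 0.876 * 100.9^2 = 0.5 * 0.876 * 10180.81 = 4459.1948 Pa
Step 2: Multiply by wing area and lift coefficient: L = 4459.1948 * 99.2 * 0.645
Step 3: L = 442352.1222 * 0.645 = 285317.1 N

285317.1


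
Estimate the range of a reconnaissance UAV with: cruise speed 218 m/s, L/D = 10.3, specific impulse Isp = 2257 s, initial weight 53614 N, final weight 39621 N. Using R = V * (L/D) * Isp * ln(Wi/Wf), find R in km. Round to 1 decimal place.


Step 1: Coefficient = V * (L/D) * Isp = 218 * 10.3 * 2257 = 5067867.8 m
Step 2: Wi/Wf = 53614 / 39621 = 1.353171
Step 3: ln(1.353171) = 0.302451
Step 4: R = 5067867.8 * 0.302451 = 1532781.4 m = 1532.8 km

1532.8


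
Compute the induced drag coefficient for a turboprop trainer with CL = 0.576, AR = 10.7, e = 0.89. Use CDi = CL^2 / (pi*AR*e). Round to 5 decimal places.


Step 1: CL^2 = 0.576^2 = 0.331776
Step 2: pi * AR * e = 3.14159 * 10.7 * 0.89 = 29.917387
Step 3: CDi = 0.331776 / 29.917387 = 0.01109

0.01109


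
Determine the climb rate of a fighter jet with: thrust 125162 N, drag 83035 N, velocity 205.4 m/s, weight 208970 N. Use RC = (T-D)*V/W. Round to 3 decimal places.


Step 1: Excess thrust = T - D = 125162 - 83035 = 42127 N
Step 2: Excess power = 42127 * 205.4 = 8652885.8 W
Step 3: RC = 8652885.8 / 208970 = 41.407 m/s

41.407


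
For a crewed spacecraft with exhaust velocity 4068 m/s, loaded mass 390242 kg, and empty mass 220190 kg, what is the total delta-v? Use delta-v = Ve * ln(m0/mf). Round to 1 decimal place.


Step 1: Mass ratio m0/mf = 390242 / 220190 = 1.772297
Step 2: ln(1.772297) = 0.572276
Step 3: delta-v = 4068 * 0.572276 = 2328.0 m/s

2328.0


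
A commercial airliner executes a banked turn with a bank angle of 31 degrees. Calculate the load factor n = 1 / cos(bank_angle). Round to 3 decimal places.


Step 1: Convert 31 degrees to radians = 0.541052
Step 2: cos(31 deg) = 0.857167
Step 3: n = 1 / 0.857167 = 1.167

1.167


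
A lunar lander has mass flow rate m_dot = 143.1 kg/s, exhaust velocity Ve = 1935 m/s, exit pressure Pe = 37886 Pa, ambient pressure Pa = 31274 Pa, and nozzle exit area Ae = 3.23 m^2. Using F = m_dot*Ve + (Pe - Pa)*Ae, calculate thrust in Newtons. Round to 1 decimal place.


Step 1: Momentum thrust = m_dot * Ve = 143.1 * 1935 = 276898.5 N
Step 2: Pressure thrust = (Pe - Pa) * Ae = (37886 - 31274) * 3.23 = 21356.76 N
Step 3: Total thrust F = 276898.5 + 21356.76 = 298255.3 N

298255.3


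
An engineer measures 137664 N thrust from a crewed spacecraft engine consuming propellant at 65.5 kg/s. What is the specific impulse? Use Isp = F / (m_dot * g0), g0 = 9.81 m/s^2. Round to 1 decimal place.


Step 1: m_dot * g0 = 65.5 * 9.81 = 642.56
Step 2: Isp = 137664 / 642.56 = 214.2 s

214.2


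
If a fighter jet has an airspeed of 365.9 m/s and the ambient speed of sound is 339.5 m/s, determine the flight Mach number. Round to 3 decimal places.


Step 1: M = V / a = 365.9 / 339.5
Step 2: M = 1.078

1.078


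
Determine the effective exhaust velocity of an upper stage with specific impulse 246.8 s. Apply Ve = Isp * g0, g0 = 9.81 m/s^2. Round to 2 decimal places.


Step 1: Ve = Isp * g0 = 246.8 * 9.81
Step 2: Ve = 2421.11 m/s

2421.11


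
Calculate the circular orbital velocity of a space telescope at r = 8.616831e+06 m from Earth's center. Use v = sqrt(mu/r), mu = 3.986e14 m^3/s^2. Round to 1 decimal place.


Step 1: mu / r = 3.986e14 / 8.616831e+06 = 46258305.4025
Step 2: v = sqrt(46258305.4025) = 6801.3 m/s

6801.3


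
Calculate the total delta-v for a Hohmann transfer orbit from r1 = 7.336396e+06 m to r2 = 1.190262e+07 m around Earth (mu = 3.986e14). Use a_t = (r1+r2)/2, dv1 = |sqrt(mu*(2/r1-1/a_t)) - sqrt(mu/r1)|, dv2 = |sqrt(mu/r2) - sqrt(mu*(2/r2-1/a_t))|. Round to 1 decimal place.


Step 1: Transfer semi-major axis a_t = (7.336396e+06 + 1.190262e+07) / 2 = 9.619508e+06 m
Step 2: v1 (circular at r1) = sqrt(mu/r1) = 7371.01 m/s
Step 3: v_t1 = sqrt(mu*(2/r1 - 1/a_t)) = 8199.21 m/s
Step 4: dv1 = |8199.21 - 7371.01| = 828.2 m/s
Step 5: v2 (circular at r2) = 5786.92 m/s, v_t2 = 5053.73 m/s
Step 6: dv2 = |5786.92 - 5053.73| = 733.19 m/s
Step 7: Total delta-v = 828.2 + 733.19 = 1561.4 m/s

1561.4


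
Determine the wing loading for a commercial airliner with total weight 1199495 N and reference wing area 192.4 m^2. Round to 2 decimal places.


Step 1: Wing loading = W / S = 1199495 / 192.4
Step 2: Wing loading = 6234.38 N/m^2

6234.38


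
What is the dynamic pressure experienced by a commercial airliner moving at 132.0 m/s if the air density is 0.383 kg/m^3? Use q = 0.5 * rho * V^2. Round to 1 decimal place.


Step 1: V^2 = 132.0^2 = 17424.0
Step 2: q = 0.5 * 0.383 * 17424.0
Step 3: q = 3336.7 Pa

3336.7


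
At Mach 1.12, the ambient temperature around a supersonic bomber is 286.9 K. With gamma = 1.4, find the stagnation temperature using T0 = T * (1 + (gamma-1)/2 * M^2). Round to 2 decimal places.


Step 1: (gamma-1)/2 = 0.2
Step 2: M^2 = 1.2544
Step 3: 1 + 0.2 * 1.2544 = 1.25088
Step 4: T0 = 286.9 * 1.25088 = 358.88 K

358.88


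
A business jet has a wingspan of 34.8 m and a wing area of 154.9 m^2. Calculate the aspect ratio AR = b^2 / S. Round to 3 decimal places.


Step 1: b^2 = 34.8^2 = 1211.04
Step 2: AR = 1211.04 / 154.9 = 7.818

7.818


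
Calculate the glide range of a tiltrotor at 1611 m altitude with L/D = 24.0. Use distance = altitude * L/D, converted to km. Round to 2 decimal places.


Step 1: Glide distance = altitude * L/D = 1611 * 24.0 = 38664.0 m
Step 2: Convert to km: 38664.0 / 1000 = 38.66 km

38.66


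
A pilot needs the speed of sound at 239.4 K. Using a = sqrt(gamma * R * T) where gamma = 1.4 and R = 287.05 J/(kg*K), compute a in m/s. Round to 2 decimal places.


Step 1: gamma * R * T = 1.4 * 287.05 * 239.4 = 96207.678
Step 2: a = sqrt(96207.678) = 310.17 m/s

310.17


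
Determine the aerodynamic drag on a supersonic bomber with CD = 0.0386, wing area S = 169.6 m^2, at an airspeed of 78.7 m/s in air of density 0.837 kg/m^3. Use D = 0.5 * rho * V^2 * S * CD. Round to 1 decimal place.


Step 1: Dynamic pressure q = 0.5 * 0.837 * 78.7^2 = 2592.0593 Pa
Step 2: Drag D = q * S * CD = 2592.0593 * 169.6 * 0.0386
Step 3: D = 16969.1 N

16969.1


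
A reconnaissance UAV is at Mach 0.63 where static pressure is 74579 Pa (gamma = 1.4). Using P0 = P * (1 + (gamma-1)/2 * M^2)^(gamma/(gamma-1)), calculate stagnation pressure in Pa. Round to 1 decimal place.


Step 1: (gamma-1)/2 * M^2 = 0.2 * 0.3969 = 0.07938
Step 2: 1 + 0.07938 = 1.07938
Step 3: Exponent gamma/(gamma-1) = 3.5
Step 4: P0 = 74579 * 1.07938^3.5 = 97437.7 Pa

97437.7


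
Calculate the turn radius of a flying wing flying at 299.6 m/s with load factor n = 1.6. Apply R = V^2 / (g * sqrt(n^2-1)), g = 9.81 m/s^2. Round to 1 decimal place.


Step 1: V^2 = 299.6^2 = 89760.16
Step 2: n^2 - 1 = 1.6^2 - 1 = 1.56
Step 3: sqrt(1.56) = 1.249
Step 4: R = 89760.16 / (9.81 * 1.249) = 7325.8 m

7325.8


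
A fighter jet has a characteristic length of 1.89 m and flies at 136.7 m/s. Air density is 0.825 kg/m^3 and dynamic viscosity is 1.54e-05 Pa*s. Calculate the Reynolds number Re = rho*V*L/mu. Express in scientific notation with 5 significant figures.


Step 1: Numerator = rho * V * L = 0.825 * 136.7 * 1.89 = 213.149475
Step 2: Re = 213.149475 / 1.54e-05
Step 3: Re = 1.3841e+07

1.3841e+07


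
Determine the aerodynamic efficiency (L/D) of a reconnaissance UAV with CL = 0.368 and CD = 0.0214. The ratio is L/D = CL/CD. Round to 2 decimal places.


Step 1: L/D = CL / CD = 0.368 / 0.0214
Step 2: L/D = 17.20

17.20


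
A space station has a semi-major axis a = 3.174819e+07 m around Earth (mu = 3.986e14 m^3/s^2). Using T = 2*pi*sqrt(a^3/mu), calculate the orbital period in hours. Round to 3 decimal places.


Step 1: a^3 / mu = 3.200051e+22 / 3.986e14 = 8.028227e+07
Step 2: sqrt(8.028227e+07) = 8960.0371 s
Step 3: T = 2*pi * 8960.0371 = 56297.57 s
Step 4: T in hours = 56297.57 / 3600 = 15.638 hours

15.638


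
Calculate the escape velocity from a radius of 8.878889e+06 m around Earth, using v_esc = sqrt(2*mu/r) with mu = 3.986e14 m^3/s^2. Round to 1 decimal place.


Step 1: 2*mu/r = 2 * 3.986e14 / 8.878889e+06 = 89786008.1368
Step 2: v_esc = sqrt(89786008.1368) = 9475.5 m/s

9475.5


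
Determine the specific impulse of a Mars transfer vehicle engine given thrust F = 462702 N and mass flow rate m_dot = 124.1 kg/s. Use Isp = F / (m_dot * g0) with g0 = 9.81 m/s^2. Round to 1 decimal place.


Step 1: m_dot * g0 = 124.1 * 9.81 = 1217.42
Step 2: Isp = 462702 / 1217.42 = 380.1 s

380.1


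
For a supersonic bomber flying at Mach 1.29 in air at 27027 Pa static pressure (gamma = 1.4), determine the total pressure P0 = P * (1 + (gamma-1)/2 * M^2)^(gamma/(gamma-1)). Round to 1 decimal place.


Step 1: (gamma-1)/2 * M^2 = 0.2 * 1.6641 = 0.33282
Step 2: 1 + 0.33282 = 1.33282
Step 3: Exponent gamma/(gamma-1) = 3.5
Step 4: P0 = 27027 * 1.33282^3.5 = 73875.1 Pa

73875.1


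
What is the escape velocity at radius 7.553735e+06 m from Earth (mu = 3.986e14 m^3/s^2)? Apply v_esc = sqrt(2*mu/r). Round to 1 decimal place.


Step 1: 2*mu/r = 2 * 3.986e14 / 7.553735e+06 = 105537194.5137
Step 2: v_esc = sqrt(105537194.5137) = 10273.1 m/s

10273.1


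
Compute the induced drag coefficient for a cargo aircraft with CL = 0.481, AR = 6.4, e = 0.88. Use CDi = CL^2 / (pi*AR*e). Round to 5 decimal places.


Step 1: CL^2 = 0.481^2 = 0.231361
Step 2: pi * AR * e = 3.14159 * 6.4 * 0.88 = 17.69345
Step 3: CDi = 0.231361 / 17.69345 = 0.01308

0.01308


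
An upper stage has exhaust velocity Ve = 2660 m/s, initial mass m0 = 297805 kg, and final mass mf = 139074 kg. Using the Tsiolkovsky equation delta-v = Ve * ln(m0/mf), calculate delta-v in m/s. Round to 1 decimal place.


Step 1: Mass ratio m0/mf = 297805 / 139074 = 2.141342
Step 2: ln(2.141342) = 0.761433
Step 3: delta-v = 2660 * 0.761433 = 2025.4 m/s

2025.4


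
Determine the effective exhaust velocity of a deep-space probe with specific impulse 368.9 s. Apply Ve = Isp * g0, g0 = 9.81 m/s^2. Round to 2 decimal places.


Step 1: Ve = Isp * g0 = 368.9 * 9.81
Step 2: Ve = 3618.91 m/s

3618.91


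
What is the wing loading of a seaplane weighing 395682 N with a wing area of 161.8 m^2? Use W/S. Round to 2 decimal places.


Step 1: Wing loading = W / S = 395682 / 161.8
Step 2: Wing loading = 2445.50 N/m^2

2445.50


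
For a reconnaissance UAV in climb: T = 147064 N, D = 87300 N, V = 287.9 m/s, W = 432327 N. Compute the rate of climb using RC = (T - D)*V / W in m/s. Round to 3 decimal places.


Step 1: Excess thrust = T - D = 147064 - 87300 = 59764 N
Step 2: Excess power = 59764 * 287.9 = 17206055.6 W
Step 3: RC = 17206055.6 / 432327 = 39.799 m/s

39.799


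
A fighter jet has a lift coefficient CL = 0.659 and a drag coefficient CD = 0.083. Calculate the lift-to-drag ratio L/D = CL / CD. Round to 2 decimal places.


Step 1: L/D = CL / CD = 0.659 / 0.083
Step 2: L/D = 7.94

7.94


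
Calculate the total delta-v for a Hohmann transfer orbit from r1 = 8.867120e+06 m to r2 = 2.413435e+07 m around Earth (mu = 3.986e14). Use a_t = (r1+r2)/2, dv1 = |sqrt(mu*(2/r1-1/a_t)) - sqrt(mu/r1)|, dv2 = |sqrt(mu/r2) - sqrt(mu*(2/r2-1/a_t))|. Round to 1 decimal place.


Step 1: Transfer semi-major axis a_t = (8.867120e+06 + 2.413435e+07) / 2 = 1.650074e+07 m
Step 2: v1 (circular at r1) = sqrt(mu/r1) = 6704.67 m/s
Step 3: v_t1 = sqrt(mu*(2/r1 - 1/a_t)) = 8108.56 m/s
Step 4: dv1 = |8108.56 - 6704.67| = 1403.89 m/s
Step 5: v2 (circular at r2) = 4063.97 m/s, v_t2 = 2979.14 m/s
Step 6: dv2 = |4063.97 - 2979.14| = 1084.84 m/s
Step 7: Total delta-v = 1403.89 + 1084.84 = 2488.7 m/s

2488.7


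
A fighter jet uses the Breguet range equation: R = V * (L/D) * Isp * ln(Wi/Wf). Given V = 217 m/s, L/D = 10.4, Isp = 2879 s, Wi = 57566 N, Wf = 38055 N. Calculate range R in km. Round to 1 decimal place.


Step 1: Coefficient = V * (L/D) * Isp = 217 * 10.4 * 2879 = 6497327.2 m
Step 2: Wi/Wf = 57566 / 38055 = 1.512705
Step 3: ln(1.512705) = 0.4139
Step 4: R = 6497327.2 * 0.4139 = 2689241.3 m = 2689.2 km

2689.2


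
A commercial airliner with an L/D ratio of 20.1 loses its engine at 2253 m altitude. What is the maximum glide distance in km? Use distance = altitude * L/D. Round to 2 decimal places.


Step 1: Glide distance = altitude * L/D = 2253 * 20.1 = 45285.3 m
Step 2: Convert to km: 45285.3 / 1000 = 45.29 km

45.29


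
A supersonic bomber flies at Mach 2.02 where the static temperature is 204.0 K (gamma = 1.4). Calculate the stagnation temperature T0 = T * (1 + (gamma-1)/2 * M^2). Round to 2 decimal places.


Step 1: (gamma-1)/2 = 0.2
Step 2: M^2 = 4.0804
Step 3: 1 + 0.2 * 4.0804 = 1.81608
Step 4: T0 = 204.0 * 1.81608 = 370.48 K

370.48


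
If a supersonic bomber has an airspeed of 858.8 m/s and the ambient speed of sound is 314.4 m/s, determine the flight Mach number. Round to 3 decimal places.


Step 1: M = V / a = 858.8 / 314.4
Step 2: M = 2.732

2.732


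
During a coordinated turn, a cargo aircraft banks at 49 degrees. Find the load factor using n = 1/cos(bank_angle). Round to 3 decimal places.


Step 1: Convert 49 degrees to radians = 0.855211
Step 2: cos(49 deg) = 0.656059
Step 3: n = 1 / 0.656059 = 1.524

1.524


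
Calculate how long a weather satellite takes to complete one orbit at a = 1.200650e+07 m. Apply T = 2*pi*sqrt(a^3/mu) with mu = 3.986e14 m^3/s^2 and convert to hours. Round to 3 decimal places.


Step 1: a^3 / mu = 1.730810e+21 / 3.986e14 = 4.342222e+06
Step 2: sqrt(4.342222e+06) = 2083.7998 s
Step 3: T = 2*pi * 2083.7998 = 13092.9 s
Step 4: T in hours = 13092.9 / 3600 = 3.637 hours

3.637


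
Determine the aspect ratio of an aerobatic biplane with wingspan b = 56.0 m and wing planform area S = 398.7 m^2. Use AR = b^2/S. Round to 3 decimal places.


Step 1: b^2 = 56.0^2 = 3136.0
Step 2: AR = 3136.0 / 398.7 = 7.866

7.866


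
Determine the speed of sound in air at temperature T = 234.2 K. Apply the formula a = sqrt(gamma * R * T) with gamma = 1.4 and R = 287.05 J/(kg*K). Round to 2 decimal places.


Step 1: gamma * R * T = 1.4 * 287.05 * 234.2 = 94117.954
Step 2: a = sqrt(94117.954) = 306.79 m/s

306.79


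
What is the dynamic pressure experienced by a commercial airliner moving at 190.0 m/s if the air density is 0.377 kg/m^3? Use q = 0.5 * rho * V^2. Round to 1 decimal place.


Step 1: V^2 = 190.0^2 = 36100.0
Step 2: q = 0.5 * 0.377 * 36100.0
Step 3: q = 6804.9 Pa

6804.9


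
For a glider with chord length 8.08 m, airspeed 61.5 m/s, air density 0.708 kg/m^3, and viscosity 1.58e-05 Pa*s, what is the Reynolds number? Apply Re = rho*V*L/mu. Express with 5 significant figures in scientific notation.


Step 1: Numerator = rho * V * L = 0.708 * 61.5 * 8.08 = 351.81936
Step 2: Re = 351.81936 / 1.58e-05
Step 3: Re = 2.2267e+07

2.2267e+07


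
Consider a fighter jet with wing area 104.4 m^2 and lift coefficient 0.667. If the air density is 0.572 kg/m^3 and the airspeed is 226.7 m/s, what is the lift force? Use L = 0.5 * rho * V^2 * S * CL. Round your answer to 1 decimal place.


Step 1: Calculate dynamic pressure q = 0.5 * 0.572 * 226.7^2 = 0.5 * 0.572 * 51392.89 = 14698.3665 Pa
Step 2: Multiply by wing area and lift coefficient: L = 14698.3665 * 104.4 * 0.667
Step 3: L = 1534509.4668 * 0.667 = 1023517.8 N

1023517.8


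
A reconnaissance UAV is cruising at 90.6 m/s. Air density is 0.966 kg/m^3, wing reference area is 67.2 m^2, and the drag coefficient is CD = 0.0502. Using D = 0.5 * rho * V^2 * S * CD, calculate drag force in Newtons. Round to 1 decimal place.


Step 1: Dynamic pressure q = 0.5 * 0.966 * 90.6^2 = 3964.6379 Pa
Step 2: Drag D = q * S * CD = 3964.6379 * 67.2 * 0.0502
Step 3: D = 13374.5 N

13374.5


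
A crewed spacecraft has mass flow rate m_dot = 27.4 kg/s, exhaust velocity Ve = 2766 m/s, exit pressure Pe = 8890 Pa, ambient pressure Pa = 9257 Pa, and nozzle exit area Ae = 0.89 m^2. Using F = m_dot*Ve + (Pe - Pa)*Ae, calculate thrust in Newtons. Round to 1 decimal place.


Step 1: Momentum thrust = m_dot * Ve = 27.4 * 2766 = 75788.4 N
Step 2: Pressure thrust = (Pe - Pa) * Ae = (8890 - 9257) * 0.89 = -326.63 N
Step 3: Total thrust F = 75788.4 + -326.63 = 75461.8 N

75461.8


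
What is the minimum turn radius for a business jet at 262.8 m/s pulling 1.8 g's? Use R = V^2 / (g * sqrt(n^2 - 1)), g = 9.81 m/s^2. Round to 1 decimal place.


Step 1: V^2 = 262.8^2 = 69063.84
Step 2: n^2 - 1 = 1.8^2 - 1 = 2.24
Step 3: sqrt(2.24) = 1.496663
Step 4: R = 69063.84 / (9.81 * 1.496663) = 4703.9 m

4703.9


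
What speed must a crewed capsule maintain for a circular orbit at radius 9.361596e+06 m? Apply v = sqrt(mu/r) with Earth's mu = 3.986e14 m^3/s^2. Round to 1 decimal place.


Step 1: mu / r = 3.986e14 / 9.361596e+06 = 42578209.9548
Step 2: v = sqrt(42578209.9548) = 6525.2 m/s

6525.2


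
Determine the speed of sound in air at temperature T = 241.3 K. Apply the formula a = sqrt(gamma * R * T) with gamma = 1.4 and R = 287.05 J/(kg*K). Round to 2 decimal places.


Step 1: gamma * R * T = 1.4 * 287.05 * 241.3 = 96971.231
Step 2: a = sqrt(96971.231) = 311.40 m/s

311.40


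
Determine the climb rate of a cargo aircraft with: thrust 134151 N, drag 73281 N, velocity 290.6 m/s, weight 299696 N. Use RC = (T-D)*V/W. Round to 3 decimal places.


Step 1: Excess thrust = T - D = 134151 - 73281 = 60870 N
Step 2: Excess power = 60870 * 290.6 = 17688822.0 W
Step 3: RC = 17688822.0 / 299696 = 59.023 m/s

59.023


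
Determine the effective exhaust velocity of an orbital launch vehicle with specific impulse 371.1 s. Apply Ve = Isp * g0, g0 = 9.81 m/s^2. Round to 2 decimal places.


Step 1: Ve = Isp * g0 = 371.1 * 9.81
Step 2: Ve = 3640.49 m/s

3640.49


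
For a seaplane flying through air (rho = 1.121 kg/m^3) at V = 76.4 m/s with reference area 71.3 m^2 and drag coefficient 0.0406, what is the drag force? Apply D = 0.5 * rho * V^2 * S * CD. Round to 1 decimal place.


Step 1: Dynamic pressure q = 0.5 * 1.121 * 76.4^2 = 3271.6161 Pa
Step 2: Drag D = q * S * CD = 3271.6161 * 71.3 * 0.0406
Step 3: D = 9470.6 N

9470.6


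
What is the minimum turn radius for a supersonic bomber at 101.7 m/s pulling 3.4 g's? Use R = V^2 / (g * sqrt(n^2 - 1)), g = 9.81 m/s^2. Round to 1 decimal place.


Step 1: V^2 = 101.7^2 = 10342.89
Step 2: n^2 - 1 = 3.4^2 - 1 = 10.56
Step 3: sqrt(10.56) = 3.249615
Step 4: R = 10342.89 / (9.81 * 3.249615) = 324.4 m

324.4


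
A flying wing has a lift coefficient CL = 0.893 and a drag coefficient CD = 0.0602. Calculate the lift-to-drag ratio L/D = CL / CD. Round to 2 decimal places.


Step 1: L/D = CL / CD = 0.893 / 0.0602
Step 2: L/D = 14.83

14.83


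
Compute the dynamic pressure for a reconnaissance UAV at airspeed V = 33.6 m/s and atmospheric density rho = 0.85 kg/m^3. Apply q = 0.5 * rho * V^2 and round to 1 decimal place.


Step 1: V^2 = 33.6^2 = 1128.96
Step 2: q = 0.5 * 0.85 * 1128.96
Step 3: q = 479.8 Pa

479.8


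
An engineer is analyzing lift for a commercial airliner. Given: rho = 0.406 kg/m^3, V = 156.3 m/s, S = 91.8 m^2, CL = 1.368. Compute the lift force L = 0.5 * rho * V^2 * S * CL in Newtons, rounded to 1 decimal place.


Step 1: Calculate dynamic pressure q = 0.5 * 0.406 * 156.3^2 = 0.5 * 0.406 * 24429.69 = 4959.2271 Pa
Step 2: Multiply by wing area and lift coefficient: L = 4959.2271 * 91.8 * 1.368
Step 3: L = 455257.045 * 1.368 = 622791.6 N

622791.6


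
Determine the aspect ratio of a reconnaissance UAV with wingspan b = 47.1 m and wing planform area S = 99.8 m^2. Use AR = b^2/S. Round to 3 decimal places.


Step 1: b^2 = 47.1^2 = 2218.41
Step 2: AR = 2218.41 / 99.8 = 22.229

22.229


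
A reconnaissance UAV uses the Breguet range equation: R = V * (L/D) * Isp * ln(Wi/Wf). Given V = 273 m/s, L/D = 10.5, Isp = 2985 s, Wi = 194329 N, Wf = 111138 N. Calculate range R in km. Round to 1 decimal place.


Step 1: Coefficient = V * (L/D) * Isp = 273 * 10.5 * 2985 = 8556502.5 m
Step 2: Wi/Wf = 194329 / 111138 = 1.748538
Step 3: ln(1.748538) = 0.55878
Step 4: R = 8556502.5 * 0.55878 = 4781201.8 m = 4781.2 km

4781.2
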